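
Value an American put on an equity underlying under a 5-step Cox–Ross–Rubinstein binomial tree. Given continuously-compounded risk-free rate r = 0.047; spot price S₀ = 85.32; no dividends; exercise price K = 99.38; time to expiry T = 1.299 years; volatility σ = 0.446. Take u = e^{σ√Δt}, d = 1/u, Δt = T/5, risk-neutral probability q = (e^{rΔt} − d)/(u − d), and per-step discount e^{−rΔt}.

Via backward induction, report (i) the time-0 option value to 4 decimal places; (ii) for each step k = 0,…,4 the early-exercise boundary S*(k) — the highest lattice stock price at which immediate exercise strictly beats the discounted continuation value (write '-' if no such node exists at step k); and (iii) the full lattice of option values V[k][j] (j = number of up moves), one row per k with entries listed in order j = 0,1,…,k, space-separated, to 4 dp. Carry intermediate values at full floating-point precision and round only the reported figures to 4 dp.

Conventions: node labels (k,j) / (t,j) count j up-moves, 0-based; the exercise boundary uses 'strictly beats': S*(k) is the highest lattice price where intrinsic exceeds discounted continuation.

params: Δt=0.25980 u=1.25524 d=0.79666 q=0.47020 e^(-rΔt)=0.98786
t_5 payoffs: 72.0013 56.2412 31.4091 0.0000 0.0000 0.0000
t_4: node(4,0) S=34.3669 payoff=65.0131 vs cont=63.8070 → 65.0131 [stop]  node(4,1) S=54.1496 payoff=45.2304 vs cont=44.0242 → 45.2304 [stop]  node(4,2) S=85.3200 payoff=14.0600 vs cont=16.4385 → 16.4385 [wait]  node(4,3) S=134.4331 payoff=0.0000 vs cont=0.0000 → 0.0000 [wait]  node(4,4) S=211.8173 payoff=0.0000 vs cont=0.0000 → 0.0000 [wait]  ⇒ S*(4)=54.1496
t_3: node(3,0) S=43.1388 payoff=56.2412 vs cont=55.0351 → 56.2412 [stop]  node(3,1) S=67.9709 payoff=31.4091 vs cont=31.3078 → 31.4091 [stop]  node(3,2) S=107.0973 payoff=0.0000 vs cont=8.6034 → 8.6034 [wait]  node(3,3) S=168.7461 payoff=0.0000 vs cont=0.0000 → 0.0000 [wait]  ⇒ S*(3)=67.9709
t_2: node(2,0) S=54.1496 payoff=45.2304 vs cont=44.0242 → 45.2304 [stop]  node(2,1) S=85.3200 payoff=14.0600 vs cont=20.4348 → 20.4348 [wait]  node(2,2) S=134.4331 payoff=0.0000 vs cont=4.5028 → 4.5028 [wait]  ⇒ S*(2)=54.1496
t_1: node(1,0) S=67.9709 payoff=31.4091 vs cont=33.1640 → 33.1640 [wait]  node(1,1) S=107.0973 payoff=0.0000 vs cont=12.7864 → 12.7864 [wait]  ⇒ S*(1)=-
t_0: node(0,0) S=85.3200 payoff=14.0600 vs cont=23.2962 → 23.2962 [wait]  ⇒ S*(0)=-

price = 23.2962
boundary = - - 54.1496 67.9709 54.1496
tree:
23.2962
33.1640 12.7864
45.2304 20.4348 4.5028
56.2412 31.4091 8.6034 0.0000
65.0131 45.2304 16.4385 0.0000 0.0000
72.0013 56.2412 31.4091 0.0000 0.0000 0.0000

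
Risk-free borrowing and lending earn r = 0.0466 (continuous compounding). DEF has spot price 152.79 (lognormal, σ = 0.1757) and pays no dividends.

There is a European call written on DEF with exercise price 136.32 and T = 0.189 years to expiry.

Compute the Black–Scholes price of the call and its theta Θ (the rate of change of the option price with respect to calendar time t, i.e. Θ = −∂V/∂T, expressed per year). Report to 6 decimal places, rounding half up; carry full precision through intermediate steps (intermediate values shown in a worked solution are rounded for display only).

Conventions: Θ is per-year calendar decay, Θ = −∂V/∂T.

σ√T = 0.1757·√0.189 = 0.076384
d₁ = (ln(S/K) + (r+σ²/2)T) / (σ√T) = (ln(152.79/136.32) + (0.0466+0.1757²/2)·0.189) / 0.076384 = (0.114059 + 0.011725) / 0.076384 = 1.646732
d₂ = d₁ − σ√T = 1.646732 − 0.076384 = 1.570348
e^{−rT} = 0.991231
N(d₁) = 0.950193,  N(d₂) = 0.941833
Call price V = S·N(d₁) − K·e^{−rT}·N(d₂) = 145.180048 − 127.264834 = 17.915215
φ(d₁) = (1/√(2π))·e^{−d₁²/2} = 0.102817
Θ = −S·φ(d₁)·σ/(2√T) − r·K·e^{−rT}·N(d₂) = −3.174477 − 5.930541 = -9.105019

price = 17.915215
Θ = -9.105019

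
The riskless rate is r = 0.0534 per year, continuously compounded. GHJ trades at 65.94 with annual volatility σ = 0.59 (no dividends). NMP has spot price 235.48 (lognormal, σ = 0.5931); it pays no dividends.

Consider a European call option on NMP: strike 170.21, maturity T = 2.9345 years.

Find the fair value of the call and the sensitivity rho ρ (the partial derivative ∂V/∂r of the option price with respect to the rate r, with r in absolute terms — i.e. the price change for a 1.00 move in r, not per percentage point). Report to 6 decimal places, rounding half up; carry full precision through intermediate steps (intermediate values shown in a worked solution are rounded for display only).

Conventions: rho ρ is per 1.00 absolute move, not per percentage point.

price = 126.297425
ρ = 207.677797

σ√T = 0.5931·√2.9345 = 1.016003
d₁ = (ln(S/K) + (r+σ²/2)T) / (σ√T) = (ln(235.48/170.21) + (0.0534+0.5931²/2)·2.9345) / 1.016003 = (0.324593 + 0.672833) / 1.016003 = 0.981716
d₂ = d₁ − σ√T = 0.981716 − 1.016003 = -0.034287
e^{−rT} = 0.854959
N(d₁) = 0.836880,  N(d₂) = 0.486324
Call price V = S·N(d₁) − K·e^{−rT}·N(d₂) = 197.068526 − 70.771101 = 126.297425
ρ = K·T·e^{−rT}·N(d₂) = 207.677797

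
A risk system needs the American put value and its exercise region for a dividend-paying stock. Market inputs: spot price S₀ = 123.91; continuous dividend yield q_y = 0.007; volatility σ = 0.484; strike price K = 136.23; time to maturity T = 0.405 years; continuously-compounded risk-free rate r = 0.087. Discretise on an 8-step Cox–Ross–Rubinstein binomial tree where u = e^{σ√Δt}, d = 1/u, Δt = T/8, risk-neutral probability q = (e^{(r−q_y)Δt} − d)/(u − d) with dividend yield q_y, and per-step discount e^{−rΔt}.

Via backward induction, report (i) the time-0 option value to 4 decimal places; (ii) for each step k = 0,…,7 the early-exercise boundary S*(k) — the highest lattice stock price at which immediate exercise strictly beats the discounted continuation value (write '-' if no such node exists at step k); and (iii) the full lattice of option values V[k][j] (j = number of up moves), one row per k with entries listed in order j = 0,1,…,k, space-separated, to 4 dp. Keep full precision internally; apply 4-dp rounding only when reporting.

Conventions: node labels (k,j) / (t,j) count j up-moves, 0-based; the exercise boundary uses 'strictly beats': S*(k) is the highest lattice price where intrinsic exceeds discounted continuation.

price = 21.0363
boundary = - - - 89.3763 99.6591 89.3763 99.6591 111.1250
tree:
21.0363
28.3700 13.6348
37.0800 19.6098 7.5731
46.8537 27.2972 11.8295 3.2356
56.0755 36.5709 17.9439 5.6073 0.8100
64.3459 46.8537 26.2309 9.5281 1.5996 0.0000
71.7629 56.0755 36.5709 15.7644 3.1589 0.0000 0.0000
78.4146 64.3459 46.8537 25.1050 6.2384 0.0000 0.0000 0.0000
84.3800 71.7629 56.0755 36.5709 12.3200 0.0000 0.0000 0.0000 0.0000

Δt=0.05063  u=1.11505  d=0.89682  q=0.49140  discount=0.99561
step 8 (expiry): payoffs max(K−S,0) = 84.3800 71.7629 56.0755 36.5709 12.3200 0.0000 0.0000 0.0000 0.0000
step 7: (k=7,j=0): S=57.8154, K−S=78.4146, hold=77.8364 ⇒ V=78.4146 exercise | (k=7,j=1): S=71.8841, K−S=64.3459, hold=63.7727 ⇒ V=64.3459 exercise | (k=7,j=2): S=89.3763, K−S=46.8537, hold=46.2867 ⇒ V=46.8537 exercise | (k=7,j=3): S=111.1250, K−S=25.1050, hold=24.5457 ⇒ V=25.1050 exercise | (k=7,j=4): S=138.1659, K−S=0.0000, hold=6.2384 ⇒ V=6.2384 continue | (k=7,j=5): S=171.7870, K−S=0.0000, hold=0.0000 ⇒ V=0.0000 continue | (k=7,j=6): S=213.5894, K−S=0.0000, hold=0.0000 ⇒ V=0.0000 continue | (k=7,j=7): S=265.5639, K−S=0.0000, hold=0.0000 ⇒ V=0.0000 continue  boundary S*=111.1250
step 6: (k=6,j=0): S=64.4671, K−S=71.7629, hold=71.1870 ⇒ V=71.7629 exercise | (k=6,j=1): S=80.1545, K−S=56.0755, hold=55.5053 ⇒ V=56.0755 exercise | (k=6,j=2): S=99.6591, K−S=36.5709, hold=36.0075 ⇒ V=36.5709 exercise | (k=6,j=3): S=123.9100, K−S=12.3200, hold=15.7644 ⇒ V=15.7644 continue | (k=6,j=4): S=154.0621, K−S=0.0000, hold=3.1589 ⇒ V=3.1589 continue | (k=6,j=5): S=191.5513, K−S=0.0000, hold=0.0000 ⇒ V=0.0000 continue | (k=6,j=6): S=238.1630, K−S=0.0000, hold=0.0000 ⇒ V=0.0000 continue  boundary S*=99.6591
step 5: (k=5,j=0): S=71.8841, K−S=64.3459, hold=63.7727 ⇒ V=64.3459 exercise | (k=5,j=1): S=89.3763, K−S=46.8537, hold=46.2867 ⇒ V=46.8537 exercise | (k=5,j=2): S=111.1250, K−S=25.1050, hold=26.2309 ⇒ V=26.2309 continue | (k=5,j=3): S=138.1659, K−S=0.0000, hold=9.5281 ⇒ V=9.5281 continue | (k=5,j=4): S=171.7870, K−S=0.0000, hold=1.5996 ⇒ V=1.5996 continue | (k=5,j=5): S=213.5894, K−S=0.0000, hold=0.0000 ⇒ V=0.0000 continue  boundary S*=89.3763
step 4: (k=4,j=0): S=80.1545, K−S=56.0755, hold=55.5053 ⇒ V=56.0755 exercise | (k=4,j=1): S=99.6591, K−S=36.5709, hold=36.5583 ⇒ V=36.5709 exercise | (k=4,j=2): S=123.9100, K−S=12.3200, hold=17.9439 ⇒ V=17.9439 continue | (k=4,j=3): S=154.0621, K−S=0.0000, hold=5.6073 ⇒ V=5.6073 continue | (k=4,j=4): S=191.5513, K−S=0.0000, hold=0.8100 ⇒ V=0.8100 continue  boundary S*=99.6591
step 3: (k=3,j=0): S=89.3763, K−S=46.8537, hold=46.2867 ⇒ V=46.8537 exercise | (k=3,j=1): S=111.1250, K−S=25.1050, hold=27.2972 ⇒ V=27.2972 continue | (k=3,j=2): S=138.1659, K−S=0.0000, hold=11.8295 ⇒ V=11.8295 continue | (k=3,j=3): S=171.7870, K−S=0.0000, hold=3.2356 ⇒ V=3.2356 continue  boundary S*=89.3763
step 2: (k=2,j=0): S=99.6591, K−S=36.5709, hold=37.0800 ⇒ V=37.0800 continue | (k=2,j=1): S=123.9100, K−S=12.3200, hold=19.6098 ⇒ V=19.6098 continue | (k=2,j=2): S=154.0621, K−S=0.0000, hold=7.5731 ⇒ V=7.5731 continue  boundary S*=-
step 1: (k=1,j=0): S=111.1250, K−S=25.1050, hold=28.3700 ⇒ V=28.3700 continue | (k=1,j=1): S=138.1659, K−S=0.0000, hold=13.6348 ⇒ V=13.6348 continue  boundary S*=-
step 0: (k=0,j=0): S=123.9100, K−S=12.3200, hold=21.0363 ⇒ V=21.0363 continue  boundary S*=-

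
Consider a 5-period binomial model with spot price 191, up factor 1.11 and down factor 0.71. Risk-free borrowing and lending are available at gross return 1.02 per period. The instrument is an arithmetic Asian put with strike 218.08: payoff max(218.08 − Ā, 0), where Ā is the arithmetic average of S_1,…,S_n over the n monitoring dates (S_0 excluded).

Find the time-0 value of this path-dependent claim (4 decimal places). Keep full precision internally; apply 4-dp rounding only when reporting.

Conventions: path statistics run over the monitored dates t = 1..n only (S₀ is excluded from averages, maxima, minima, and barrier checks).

Under the martingale measure an up-move has probability p* = 0.7750; value the claim as the probability-weighted average of per-path payoffs, discounted 5 periods at R = 1.02.
Enumerate all 2^5 = 32 price paths (U = up ×1.11, D = down ×0.71); each path with k up-moves has probability p*^k·(1−p*)^(5−k).
DDDDD: Ā=76.6502, payoff=141.4298, prob=0.000577
UDDDD: Ā=119.8335, payoff=98.2465, prob=0.001986
DUDDD: Ā=104.5535, payoff=113.5265, prob=0.001986
UUDDD: Ā=163.4568, payoff=54.6232, prob=0.006841
DDUDD: Ā=93.7047, payoff=124.3753, prob=0.001986
UDUDD: Ā=146.4960, payoff=71.5840, prob=0.006841
DUUDD: Ā=131.2160, payoff=86.8640, prob=0.006841
UUUDD: Ā=205.1406, payoff=12.9394, prob=0.023565
DDDUD: Ā=86.0020, payoff=132.0780, prob=0.001986
UDDUD: Ā=134.4539, payoff=83.6261, prob=0.006841
DUDUD: Ā=119.1739, payoff=98.9061, prob=0.006841
UUDUD: Ā=186.3141, payoff=31.7659, prob=0.023565
DDUUD: Ā=108.3251, payoff=109.7549, prob=0.006841
UDUUD: Ā=169.3533, payoff=48.7267, prob=0.023565
DUUUD: Ā=154.0733, payoff=64.0067, prob=0.023565
UUUUD: Ā=240.8751, payoff=0.0000, prob=0.081169
DDDDU: Ā=80.5331, payoff=137.5469, prob=0.001986
UDDDU: Ā=125.9039, payoff=92.1761, prob=0.006841
DUDDU: Ā=110.6239, payoff=107.4561, prob=0.006841
UUDDU: Ā=172.9473, payoff=45.1327, prob=0.023565
DDUDU: Ā=99.7751, payoff=118.3049, prob=0.006841
UDUDU: Ā=155.9865, payoff=62.0935, prob=0.023565
DUUDU: Ā=140.7065, payoff=77.3735, prob=0.023565
UUUDU: Ā=219.9777, payoff=0.0000, prob=0.081169
DDDUU: Ā=92.0725, payoff=126.0075, prob=0.006841
UDDUU: Ā=143.9443, payoff=74.1357, prob=0.023565
DUDUU: Ā=128.6643, payoff=89.4157, prob=0.023565
UUDUU: Ā=201.1512, payoff=16.9288, prob=0.081169
DDUUU: Ā=117.8155, payoff=100.2645, prob=0.023565
UDUUU: Ā=184.1904, payoff=33.8896, prob=0.081169
DUUUU: Ā=168.9104, payoff=49.1696, prob=0.081169
UUUUU: Ā=264.0712, payoff=0.0000, prob=0.279582
Price = Σ prob·payoff / R^5 = 30.172369 / 1.104081 = 27.3280

price = 27.3280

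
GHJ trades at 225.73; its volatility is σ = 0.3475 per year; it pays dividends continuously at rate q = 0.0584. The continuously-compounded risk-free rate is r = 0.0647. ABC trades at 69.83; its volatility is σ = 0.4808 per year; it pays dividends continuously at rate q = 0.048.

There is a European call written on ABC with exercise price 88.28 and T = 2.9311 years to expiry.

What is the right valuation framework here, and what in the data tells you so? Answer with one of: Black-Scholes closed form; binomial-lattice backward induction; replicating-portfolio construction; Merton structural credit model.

Key observation: everything needed for the exact continuous-time valuation of the European call on ABC (strike 88.28) is given, and no feature rules the closed form out.

framework: Black-Scholes closed form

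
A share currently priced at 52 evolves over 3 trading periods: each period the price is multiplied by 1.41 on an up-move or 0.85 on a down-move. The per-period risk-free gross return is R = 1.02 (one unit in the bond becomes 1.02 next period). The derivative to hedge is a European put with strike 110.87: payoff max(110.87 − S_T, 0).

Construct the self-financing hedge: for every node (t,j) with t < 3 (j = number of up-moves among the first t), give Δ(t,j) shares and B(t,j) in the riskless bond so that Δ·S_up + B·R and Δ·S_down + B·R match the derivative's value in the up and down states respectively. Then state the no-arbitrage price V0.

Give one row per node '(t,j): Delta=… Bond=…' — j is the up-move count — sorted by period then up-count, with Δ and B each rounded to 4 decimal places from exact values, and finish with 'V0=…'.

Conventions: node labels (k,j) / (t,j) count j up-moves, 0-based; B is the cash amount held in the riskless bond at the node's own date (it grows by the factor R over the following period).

(0,0): Delta=-0.8938 Bond=99.8754
(1,0): Delta=-1.0000 Bond=106.5648
(1,1): Delta=-0.7470 Bond=91.1092
(2,0): Delta=-1.0000 Bond=108.6961
(2,1): Delta=-1.0000 Bond=108.6961
(2,2): Delta=-0.3972 Bond=56.7653
V0=53.3953

Arbitrage-free pricing uses the up-move probability p* = (R−d)/(u−d) = 0.3036, discounting each step at R = 1.02.
Expiry values: V(3,0)=78.9355, V(3,1)=57.8963, V(3,2)=22.9960, V(3,3)=0.0000
  t=2,j=0: stock 37.5700 → up 52.9737 (V=57.8963), down 31.9345 (V=78.9355). Price 71.1261; hedge Δ=-1.0000, bond B=108.6961.
  t=2,j=1: stock 62.3220 → up 87.8740 (V=22.9960), down 52.9737 (V=57.8963). Price 46.3741; hedge Δ=-1.0000, bond B=108.6961.
  t=2,j=2: stock 103.3812 → up 145.7675 (V=0.0000), down 87.8740 (V=22.9960). Price 15.7010; hedge Δ=-0.3972, bond B=56.7653.
  t=1,j=0: stock 44.2000 → up 62.3220 (V=46.3741), down 37.5700 (V=71.1261). Price 62.3648; hedge Δ=-1.0000, bond B=106.5648.
  t=1,j=1: stock 73.3200 → up 103.3812 (V=15.7010), down 62.3220 (V=46.3741). Price 36.3359; hedge Δ=-0.7470, bond B=91.1092.
  t=0,j=0: stock 52.0000 → up 73.3200 (V=36.3359), down 44.2000 (V=62.3648). Price 53.3953; hedge Δ=-0.8938, bond B=99.8754.
Sanity check at the root: Δ(0,0)·S0 + B(0,0) reproduces V0 = 53.3953.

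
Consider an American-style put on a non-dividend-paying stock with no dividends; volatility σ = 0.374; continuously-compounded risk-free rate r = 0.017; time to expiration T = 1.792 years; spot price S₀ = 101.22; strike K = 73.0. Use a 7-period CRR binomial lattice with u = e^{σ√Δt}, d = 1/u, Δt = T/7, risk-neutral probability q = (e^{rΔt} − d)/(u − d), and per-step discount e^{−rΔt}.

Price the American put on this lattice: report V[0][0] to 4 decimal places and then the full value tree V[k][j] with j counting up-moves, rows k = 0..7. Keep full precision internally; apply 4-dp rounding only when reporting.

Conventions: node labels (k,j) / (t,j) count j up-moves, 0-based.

price = 6.1636
tree:
6.1636
9.2496 2.6608
13.5245 4.4039 0.6746
19.1502 7.1604 1.2647 0.0000
26.0495 11.3695 2.3711 0.0000 0.0000
33.7032 17.4630 4.4454 0.0000 0.0000 0.0000
40.4781 25.5169 8.3343 0.0000 0.0000 0.0000 0.0000
46.0851 33.7032 15.6253 0.0000 0.0000 0.0000 0.0000 0.0000

params: Δt=0.25600 u=1.20832 d=0.82760 q=0.46429 e^(-rΔt)=0.99566
t_7 payoffs: 46.0851 33.7032 15.6253 0.0000 0.0000 0.0000 0.0000 0.0000
k=6: node(6,0) S=32.5219 payoff=40.4781 vs cont=40.1611 → 40.4781 [stop]  node(6,1) S=47.4831 payoff=25.5169 vs cont=25.1999 → 25.5169 [stop]  node(6,2) S=69.3270 payoff=3.6730 vs cont=8.3343 → 8.3343 [wait]  node(6,3) S=101.2200 payoff=0.0000 vs cont=0.0000 → 0.0000 [wait]  node(6,4) S=147.7849 payoff=0.0000 vs cont=0.0000 → 0.0000 [wait]  node(6,5) S=215.7713 payoff=0.0000 vs cont=0.0000 → 0.0000 [wait]  node(6,6) S=315.0340 payoff=0.0000 vs cont=0.0000 → 0.0000 [wait]
k=5: node(5,0) S=39.2968 payoff=33.7032 vs cont=33.3862 → 33.7032 [stop]  node(5,1) S=57.3747 payoff=15.6253 vs cont=17.4630 → 17.4630 [wait]  node(5,2) S=83.7692 payoff=0.0000 vs cont=4.4454 → 4.4454 [wait]  node(5,3) S=122.3061 payoff=0.0000 vs cont=0.0000 → 0.0000 [wait]  node(5,4) S=178.5714 payoff=0.0000 vs cont=0.0000 → 0.0000 [wait]  node(5,5) S=260.7207 payoff=0.0000 vs cont=0.0000 → 0.0000 [wait]
k=4: node(4,0) S=47.4831 payoff=25.5169 vs cont=26.0495 → 26.0495 [wait]  node(4,1) S=69.3270 payoff=3.6730 vs cont=11.3695 → 11.3695 [wait]  node(4,2) S=101.2200 payoff=0.0000 vs cont=2.3711 → 2.3711 [wait]  node(4,3) S=147.7849 payoff=0.0000 vs cont=0.0000 → 0.0000 [wait]  node(4,4) S=215.7713 payoff=0.0000 vs cont=0.0000 → 0.0000 [wait]
k=3: node(3,0) S=57.3747 payoff=15.6253 vs cont=19.1502 → 19.1502 [wait]  node(3,1) S=83.7692 payoff=0.0000 vs cont=7.1604 → 7.1604 [wait]  node(3,2) S=122.3061 payoff=0.0000 vs cont=1.2647 → 1.2647 [wait]  node(3,3) S=178.5714 payoff=0.0000 vs cont=0.0000 → 0.0000 [wait]
k=2: node(2,0) S=69.3270 payoff=3.6730 vs cont=13.5245 → 13.5245 [wait]  node(2,1) S=101.2200 payoff=0.0000 vs cont=4.4039 → 4.4039 [wait]  node(2,2) S=147.7849 payoff=0.0000 vs cont=0.6746 → 0.6746 [wait]
k=1: node(1,0) S=83.7692 payoff=0.0000 vs cont=9.2496 → 9.2496 [wait]  node(1,1) S=122.3061 payoff=0.0000 vs cont=2.6608 → 2.6608 [wait]
k=0: node(0,0) S=101.2200 payoff=0.0000 vs cont=6.1636 → 6.1636 [wait]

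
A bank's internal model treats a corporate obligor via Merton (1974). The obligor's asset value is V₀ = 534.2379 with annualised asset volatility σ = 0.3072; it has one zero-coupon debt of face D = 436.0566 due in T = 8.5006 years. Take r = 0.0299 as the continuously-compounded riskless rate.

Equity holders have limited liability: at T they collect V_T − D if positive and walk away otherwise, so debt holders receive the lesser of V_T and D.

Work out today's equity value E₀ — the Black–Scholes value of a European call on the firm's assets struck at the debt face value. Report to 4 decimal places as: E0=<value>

With assets at 534.2379 and a single debt payment of 436.0566 at 8.5006 years:
d₁ = [ln(V₀/D) + (r + σ²/2)T] / (σ√T)
   = [ln(534.2379/436.0566) + (0.0299 + 0.5·0.3072²)·8.5006] / (0.3072·√8.5006)
   = [0.203069 + 0.655277] / 0.895666 = 0.958333
d₂ = d₁ − σ√T = 0.958333 − 0.895666 = 0.062667
N(d₁) = 0.831052,  N(d₂) = 0.524984,  e^(−rT) = 0.775562
E₀ = V₀·N(d₁) − D·e^(−rT)·N(d₂)
   = 534.2379·0.831052 − 436.0566·0.775562·0.524984 = 266.436027

E0=266.4360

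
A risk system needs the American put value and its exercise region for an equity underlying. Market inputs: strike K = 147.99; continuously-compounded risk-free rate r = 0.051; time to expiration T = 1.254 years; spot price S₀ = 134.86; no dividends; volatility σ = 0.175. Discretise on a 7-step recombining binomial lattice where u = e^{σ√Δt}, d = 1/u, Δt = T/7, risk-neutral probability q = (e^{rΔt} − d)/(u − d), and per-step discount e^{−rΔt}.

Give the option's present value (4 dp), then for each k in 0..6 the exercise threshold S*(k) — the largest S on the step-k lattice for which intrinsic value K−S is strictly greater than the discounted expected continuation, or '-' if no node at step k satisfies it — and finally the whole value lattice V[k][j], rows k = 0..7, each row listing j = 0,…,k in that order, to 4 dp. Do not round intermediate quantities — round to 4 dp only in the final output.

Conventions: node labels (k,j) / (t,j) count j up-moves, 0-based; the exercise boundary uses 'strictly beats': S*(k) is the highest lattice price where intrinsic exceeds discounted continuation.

price = 15.1707
boundary = - 125.2320 116.2914 125.2320 116.2914 125.2320 134.8600
tree:
15.1707
22.7580 9.0514
31.6986 14.6290 4.5175
40.0010 22.7580 8.0453 1.6294
47.7106 31.6986 13.8581 3.2968 0.2558
54.8698 40.0010 22.7580 6.6136 0.5654 0.0000
61.5179 47.7106 31.6986 13.1300 1.2496 0.0000 0.0000
67.6914 54.8698 40.0010 22.7580 2.7618 0.0000 0.0000 0.0000

Δt=0.17914, u=1.07688, d=0.92861, q=0.54339, disc=e^(-rΔt)=0.99091
k=7 terminal: V=max(K-S,0) → 67.6914 54.8698 40.0010 22.7580 2.7618 0.0000 0.0000 0.0000
k=6: j=0 S=86.4721 intr=61.5179 cont=60.1720 V=61.5179[EX]; j=1 S=100.2794 intr=47.7106 cont=46.3647 V=47.7106[EX]; j=2 S=116.2914 intr=31.6986 cont=30.3527 V=31.6986[EX]; j=3 S=134.8600 intr=13.1300 cont=11.7841 V=13.1300[EX]; j=4 S=156.3936 intr=0.0000 cont=1.2496 V=1.2496[hold]; j=5 S=181.3655 intr=0.0000 cont=0.0000 V=0.0000[hold]; j=6 S=210.3247 intr=0.0000 cont=0.0000 V=0.0000[hold]  S*(6)=134.8600
k=5: j=0 S=93.1202 intr=54.8698 cont=53.5239 V=54.8698[EX]; j=1 S=107.9890 intr=40.0010 cont=38.6551 V=40.0010[EX]; j=2 S=125.2320 intr=22.7580 cont=21.4121 V=22.7580[EX]; j=3 S=145.2282 intr=2.7618 cont=6.6136 V=6.6136[hold]; j=4 S=168.4173 intr=0.0000 cont=0.5654 V=0.5654[hold]; j=5 S=195.3091 intr=0.0000 cont=0.0000 V=0.0000[hold]  S*(5)=125.2320
k=4: j=0 S=100.2794 intr=47.7106 cont=46.3647 V=47.7106[EX]; j=1 S=116.2914 intr=31.6986 cont=30.3527 V=31.6986[EX]; j=2 S=134.8600 intr=13.1300 cont=13.8581 V=13.8581[hold]; j=3 S=156.3936 intr=0.0000 cont=3.2968 V=3.2968[hold]; j=4 S=181.3655 intr=0.0000 cont=0.2558 V=0.2558[hold]  S*(4)=116.2914
k=3: j=0 S=107.9890 intr=40.0010 cont=38.6551 V=40.0010[EX]; j=1 S=125.2320 intr=22.7580 cont=21.8041 V=22.7580[EX]; j=2 S=145.2282 intr=2.7618 cont=8.0453 V=8.0453[hold]; j=3 S=168.4173 intr=0.0000 cont=1.6294 V=1.6294[hold]  S*(3)=125.2320
k=2: j=0 S=116.2914 intr=31.6986 cont=30.3527 V=31.6986[EX]; j=1 S=134.8600 intr=13.1300 cont=14.6290 V=14.6290[hold]; j=2 S=156.3936 intr=0.0000 cont=4.5175 V=4.5175[hold]  S*(2)=116.2914
k=1: j=0 S=125.2320 intr=22.7580 cont=22.2192 V=22.7580[EX]; j=1 S=145.2282 intr=2.7618 cont=9.0514 V=9.0514[hold]  S*(1)=125.2320
k=0: j=0 S=134.8600 intr=13.1300 cont=15.1707 V=15.1707[hold]  S*(0)=-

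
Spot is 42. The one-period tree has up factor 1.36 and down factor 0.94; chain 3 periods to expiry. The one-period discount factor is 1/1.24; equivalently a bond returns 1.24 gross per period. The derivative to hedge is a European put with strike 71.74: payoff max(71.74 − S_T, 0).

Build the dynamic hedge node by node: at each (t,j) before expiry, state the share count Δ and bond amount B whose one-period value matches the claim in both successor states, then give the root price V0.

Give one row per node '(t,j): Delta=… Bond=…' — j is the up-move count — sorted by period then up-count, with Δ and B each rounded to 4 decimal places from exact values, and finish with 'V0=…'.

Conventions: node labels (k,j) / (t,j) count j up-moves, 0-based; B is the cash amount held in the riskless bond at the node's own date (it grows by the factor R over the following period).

(0,0): Delta=-0.3670 Bond=17.8151
(1,0): Delta=-0.9555 Bond=45.3240
(1,1): Delta=-0.2043 Bond=12.7974
(2,0): Delta=-1.0000 Bond=57.8548
(2,1): Delta=-0.9431 Bond=55.5406
(2,2): Delta=0.0000 Bond=0.0000
V0=2.4022

Since d<R<u, set p* = (R−d)/(u−d) = 0.7143; price each node as the discounted p*-expectation of its children.
Expiry values: V(3,0)=36.8555, V(3,1)=21.2688, V(3,2)=0.0000, V(3,3)=0.0000
  t=2,j=0: stock 37.1112 → up 50.4712 (V=21.2688), down 34.8845 (V=36.8555). Price 20.7436; hedge Δ=-1.0000, bond B=57.8548.
  t=2,j=1: stock 53.6928 → up 73.0222 (V=0.0000), down 50.4712 (V=21.2688). Price 4.9006; hedge Δ=-0.9431, bond B=55.5406.
  t=2,j=2: stock 77.6832 → up 105.6492 (V=0.0000), down 73.0222 (V=0.0000). Price 0.0000; hedge Δ=0.0000, bond B=0.0000.
  t=1,j=0: stock 39.4800 → up 53.6928 (V=4.9006), down 37.1112 (V=20.7436). Price 7.6026; hedge Δ=-0.9555, bond B=45.3240.
  t=1,j=1: stock 57.1200 → up 77.6832 (V=0.0000), down 53.6928 (V=4.9006). Price 1.1292; hedge Δ=-0.2043, bond B=12.7974.
  t=0,j=0: stock 42.0000 → up 57.1200 (V=1.1292), down 39.4800 (V=7.6026). Price 2.4022; hedge Δ=-0.3670, bond B=17.8151.
Check: Δ(0,0)·S0 + B(0,0) = 2.4022 = V0.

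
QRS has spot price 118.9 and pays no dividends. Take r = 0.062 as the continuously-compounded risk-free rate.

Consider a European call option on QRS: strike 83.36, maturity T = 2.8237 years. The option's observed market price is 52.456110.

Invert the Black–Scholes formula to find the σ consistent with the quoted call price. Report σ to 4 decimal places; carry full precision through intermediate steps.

At σ = 0.3038 the Black–Scholes value reproduces the quote:
σ√T = 0.3038·√2.8237 = 0.510502
d₁ = (ln(S/K) + (r+σ²/2)T) / (σ√T) = (ln(118.9/83.36) + (0.062+0.3038²/2)·2.8237) / 0.510502 = (0.355114 + 0.305375) / 0.510502 = 1.293805
d₂ = d₁ − σ√T = 1.293805 − 0.510502 = 0.783304
e^{−rT} = 0.839399
N(d₁) = 0.902134,  N(d₂) = 0.783276
V = S·N(d₁) − K·e^{−rT}·N(d₂) = 107.263690 − 54.807580 = 52.456110 (the quoted price), and the Black–Scholes price is strictly increasing in σ, so σ is unique

sigma = 0.3038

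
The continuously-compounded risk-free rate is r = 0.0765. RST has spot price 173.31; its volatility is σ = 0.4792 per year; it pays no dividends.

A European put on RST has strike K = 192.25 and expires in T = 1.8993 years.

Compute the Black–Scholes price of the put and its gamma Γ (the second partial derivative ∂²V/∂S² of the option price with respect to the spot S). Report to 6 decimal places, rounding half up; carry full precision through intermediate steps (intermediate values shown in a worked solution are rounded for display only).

price = 40.486109
Γ = 0.003226

σ√T = 0.4792·√1.8993 = 0.660410
d₁ = (ln(S/K) + (r+σ²/2)T) / (σ√T) = (ln(173.31/192.25) + (0.0765+0.4792²/2)·1.8993) / 0.660410 = (-0.103715 + 0.363367) / 0.660410 = 0.393168
d₂ = d₁ − σ√T = 0.393168 − 0.660410 = -0.267241
e^{−rT} = 0.864766
N(−d₁) = 0.347098,  N(−d₂) = 0.605358
Put price V = K·e^{−rT}·N(−d₂) − S·N(−d₁) = 100.641580 − 60.155471 = 40.486109
φ(d₁) = (1/√(2π))·e^{−d₁²/2} = 0.369269
Γ = φ(d₁) / (S·σ·√T) = 0.003226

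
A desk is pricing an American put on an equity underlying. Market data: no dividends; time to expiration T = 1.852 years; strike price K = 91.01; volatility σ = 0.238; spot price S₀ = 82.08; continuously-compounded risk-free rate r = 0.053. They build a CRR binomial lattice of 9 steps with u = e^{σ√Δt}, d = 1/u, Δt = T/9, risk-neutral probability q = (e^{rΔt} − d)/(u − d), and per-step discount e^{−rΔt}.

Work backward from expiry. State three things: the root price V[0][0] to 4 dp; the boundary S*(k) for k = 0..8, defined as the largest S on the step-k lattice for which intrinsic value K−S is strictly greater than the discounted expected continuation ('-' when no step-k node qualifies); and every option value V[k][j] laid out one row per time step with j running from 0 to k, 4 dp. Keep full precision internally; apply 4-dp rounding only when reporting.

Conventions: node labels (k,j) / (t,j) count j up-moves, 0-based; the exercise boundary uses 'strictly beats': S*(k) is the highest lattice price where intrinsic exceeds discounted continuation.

price = 12.4425
boundary = - - 66.1396 59.3709 66.1396 73.6800 66.1396 73.6800 82.0800
tree:
12.4425
17.8672 7.7697
24.8704 11.8726 4.2012
31.6391 17.5295 6.9767 1.7652
37.7151 24.8704 11.2207 3.2632 0.4399
43.1692 31.6391 17.3300 5.8998 0.9337 0.0000
48.0652 37.7151 24.8704 10.3438 1.9820 0.0000 0.0000
52.4602 43.1692 31.6391 17.3300 4.2070 0.0000 0.0000 0.0000
56.4054 48.0652 37.7151 24.8704 8.9300 0.0000 0.0000 0.0000 0.0000
59.9468 52.4602 43.1692 31.6391 17.3300 0.0000 0.0000 0.0000 0.0000 0.0000

params: Δt=0.20578 u=1.11401 d=0.89766 q=0.52372 e^(-rΔt)=0.98915
t_9 payoffs: 59.9468 52.4602 43.1692 31.6391 17.3300 0.0000 0.0000 0.0000 0.0000 0.0000
t_8: node(8,0) S=34.6046 payoff=56.4054 vs cont=55.4182 → 56.4054 [stop]  node(8,1) S=42.9448 payoff=48.0652 vs cont=47.0781 → 48.0652 [stop]  node(8,2) S=53.2949 payoff=37.7151 vs cont=36.7279 → 37.7151 [stop]  node(8,3) S=66.1396 payoff=24.8704 vs cont=23.8832 → 24.8704 [stop]  node(8,4) S=82.0800 payoff=8.9300 vs cont=8.1644 → 8.9300 [stop]  node(8,5) S=101.8622 payoff=0.0000 vs cont=0.0000 → 0.0000 [wait]  node(8,6) S=126.4122 payoff=0.0000 vs cont=0.0000 → 0.0000 [wait]  node(8,7) S=156.8789 payoff=0.0000 vs cont=0.0000 → 0.0000 [wait]  node(8,8) S=194.6885 payoff=0.0000 vs cont=0.0000 → 0.0000 [wait]  ⇒ S*(8)=82.0800
t_7: node(7,0) S=38.5498 payoff=52.4602 vs cont=51.4730 → 52.4602 [stop]  node(7,1) S=47.8408 payoff=43.1692 vs cont=42.1821 → 43.1692 [stop]  node(7,2) S=59.3709 payoff=31.6391 vs cont=30.6519 → 31.6391 [stop]  node(7,3) S=73.6800 payoff=17.3300 vs cont=16.3428 → 17.3300 [stop]  node(7,4) S=91.4377 payoff=0.0000 vs cont=4.2070 → 4.2070 [wait]  node(7,5) S=113.4752 payoff=0.0000 vs cont=0.0000 → 0.0000 [wait]  node(7,6) S=140.8240 payoff=0.0000 vs cont=0.0000 → 0.0000 [wait]  node(7,7) S=174.7642 payoff=0.0000 vs cont=0.0000 → 0.0000 [wait]  ⇒ S*(7)=73.6800
t_6: node(6,0) S=42.9448 payoff=48.0652 vs cont=47.0781 → 48.0652 [stop]  node(6,1) S=53.2949 payoff=37.7151 vs cont=36.7279 → 37.7151 [stop]  node(6,2) S=66.1396 payoff=24.8704 vs cont=23.8832 → 24.8704 [stop]  node(6,3) S=82.0800 payoff=8.9300 vs cont=10.3438 → 10.3438 [wait]  node(6,4) S=101.8622 payoff=0.0000 vs cont=1.9820 → 1.9820 [wait]  node(6,5) S=126.4122 payoff=0.0000 vs cont=0.0000 → 0.0000 [wait]  node(6,6) S=156.8789 payoff=0.0000 vs cont=0.0000 → 0.0000 [wait]  ⇒ S*(6)=66.1396
t_5: node(5,0) S=47.8408 payoff=43.1692 vs cont=42.1821 → 43.1692 [stop]  node(5,1) S=59.3709 payoff=31.6391 vs cont=30.6519 → 31.6391 [stop]  node(5,2) S=73.6800 payoff=17.3300 vs cont=17.0752 → 17.3300 [stop]  node(5,3) S=91.4377 payoff=0.0000 vs cont=5.8998 → 5.8998 [wait]  node(5,4) S=113.4752 payoff=0.0000 vs cont=0.9337 → 0.9337 [wait]  node(5,5) S=140.8240 payoff=0.0000 vs cont=0.0000 → 0.0000 [wait]  ⇒ S*(5)=73.6800
t_4: node(4,0) S=53.2949 payoff=37.7151 vs cont=36.7279 → 37.7151 [stop]  node(4,1) S=66.1396 payoff=24.8704 vs cont=23.8832 → 24.8704 [stop]  node(4,2) S=82.0800 payoff=8.9300 vs cont=11.2207 → 11.2207 [wait]  node(4,3) S=101.8622 payoff=0.0000 vs cont=3.2632 → 3.2632 [wait]  node(4,4) S=126.4122 payoff=0.0000 vs cont=0.4399 → 0.4399 [wait]  ⇒ S*(4)=66.1396
t_3: node(3,0) S=59.3709 payoff=31.6391 vs cont=30.6519 → 31.6391 [stop]  node(3,1) S=73.6800 payoff=17.3300 vs cont=17.5295 → 17.5295 [wait]  node(3,2) S=91.4377 payoff=0.0000 vs cont=6.9767 → 6.9767 [wait]  node(3,3) S=113.4752 payoff=0.0000 vs cont=1.7652 → 1.7652 [wait]  ⇒ S*(3)=59.3709
t_2: node(2,0) S=66.1396 payoff=24.8704 vs cont=23.9866 → 24.8704 [stop]  node(2,1) S=82.0800 payoff=8.9300 vs cont=11.8726 → 11.8726 [wait]  node(2,2) S=101.8622 payoff=0.0000 vs cont=4.2012 → 4.2012 [wait]  ⇒ S*(2)=66.1396
t_1: node(1,0) S=73.6800 payoff=17.3300 vs cont=17.8672 → 17.8672 [wait]  node(1,1) S=91.4377 payoff=0.0000 vs cont=7.7697 → 7.7697 [wait]  ⇒ S*(1)=-
t_0: node(0,0) S=82.0800 payoff=8.9300 vs cont=12.4425 → 12.4425 [wait]  ⇒ S*(0)=-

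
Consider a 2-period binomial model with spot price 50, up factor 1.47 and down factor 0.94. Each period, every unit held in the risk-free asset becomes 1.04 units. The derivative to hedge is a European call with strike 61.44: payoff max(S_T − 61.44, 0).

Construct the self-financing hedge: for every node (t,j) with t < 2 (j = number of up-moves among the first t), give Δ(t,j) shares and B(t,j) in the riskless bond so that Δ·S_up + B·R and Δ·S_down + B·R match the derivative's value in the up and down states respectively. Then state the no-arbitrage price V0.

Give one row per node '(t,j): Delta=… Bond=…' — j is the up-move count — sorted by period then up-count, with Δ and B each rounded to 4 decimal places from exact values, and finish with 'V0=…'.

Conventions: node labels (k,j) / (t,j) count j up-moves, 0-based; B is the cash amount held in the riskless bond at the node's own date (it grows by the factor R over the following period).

Risk-neutral probability p* = (R−d)/(u−d) = (1.04−0.94)/(1.47−0.94) = 0.1887.
Payoffs at expiry: V(2,0)=0.0000, V(2,1)=7.6500, V(2,2)=46.6050
(1,0): S=47.0000. Δ = (V_up−V_dn)/(S_up−S_dn) = (7.6500−0.0000)/(69.0900−44.1800) = 0.3071. V = [p*·7.6500 + (1−p*)·0.0000]/1.04 = 1.3879. B = V − Δ·S = -13.0461.
(1,1): S=73.5000. Δ = (V_up−V_dn)/(S_up−S_dn) = (46.6050−7.6500)/(108.0450−69.0900) = 1.0000. V = [p*·46.6050 + (1−p*)·7.6500]/1.04 = 14.4231. B = V − Δ·S = -59.0769.
(0,0): S=50.0000. Δ = (V_up−V_dn)/(S_up−S_dn) = (14.4231−1.3879)/(73.5000−47.0000) = 0.4919. V = [p*·14.4231 + (1−p*)·1.3879]/1.04 = 3.6994. B = V − Δ·S = -20.8953.
Sanity check at the root: Δ(0,0)·S0 + B(0,0) reproduces V0 = 3.6994.

(0,0): Delta=0.4919 Bond=-20.8953
(1,0): Delta=0.3071 Bond=-13.0461
(1,1): Delta=1.0000 Bond=-59.0769
V0=3.6994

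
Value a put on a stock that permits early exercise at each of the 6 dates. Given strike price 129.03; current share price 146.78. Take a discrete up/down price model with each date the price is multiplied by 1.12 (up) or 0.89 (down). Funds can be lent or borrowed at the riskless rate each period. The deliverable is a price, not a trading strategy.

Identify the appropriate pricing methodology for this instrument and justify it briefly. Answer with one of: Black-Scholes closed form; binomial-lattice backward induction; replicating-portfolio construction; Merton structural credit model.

framework: binomial-lattice backward induction

Key observation: the defining feature is the embedded early-exercise option across 6 discrete dates on the spot-146.78 tree; pricing the strike-129.03 put means working backward with an exercise test at every node.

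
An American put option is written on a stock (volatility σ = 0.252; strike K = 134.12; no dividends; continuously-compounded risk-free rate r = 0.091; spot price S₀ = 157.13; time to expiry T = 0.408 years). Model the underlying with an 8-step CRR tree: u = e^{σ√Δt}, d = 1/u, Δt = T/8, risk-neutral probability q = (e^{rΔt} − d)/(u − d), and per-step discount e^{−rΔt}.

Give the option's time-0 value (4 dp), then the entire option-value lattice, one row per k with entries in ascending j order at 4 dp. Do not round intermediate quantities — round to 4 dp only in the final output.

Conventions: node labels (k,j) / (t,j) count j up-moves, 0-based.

Δt=0.05100, u=1.05856, d=0.94468, q=0.52662, disc=e^(-rΔt)=0.99537
k=8 terminal: V=max(K-S,0) → 34.4568 22.4424 8.9798 0.0000 0.0000 0.0000 0.0000 0.0000 0.0000
k=7: j=0 S=105.4995 intr=28.6205 cont=27.9995 V=28.6205[EX]; j=1 S=118.2174 intr=15.9026 cont=15.2816 V=15.9026[EX]; j=2 S=132.4685 intr=1.6515 cont=4.2311 V=4.2311[hold]; j=3 S=148.4375 intr=0.0000 cont=0.0000 V=0.0000[hold]; j=4 S=166.3316 intr=0.0000 cont=0.0000 V=0.0000[hold]; j=5 S=186.3827 intr=0.0000 cont=0.0000 V=0.0000[hold]; j=6 S=208.8511 intr=0.0000 cont=0.0000 V=0.0000[hold]; j=7 S=234.0280 intr=0.0000 cont=0.0000 V=0.0000[hold]
k=6: j=0 S=111.6776 intr=22.4424 cont=21.8214 V=22.4424[EX]; j=1 S=125.1402 intr=8.9798 cont=9.7109 V=9.7109[hold]; j=2 S=140.2258 intr=0.0000 cont=1.9936 V=1.9936[hold]; j=3 S=157.1300 intr=0.0000 cont=0.0000 V=0.0000[hold]; j=4 S=176.0719 intr=0.0000 cont=0.0000 V=0.0000[hold]; j=5 S=197.2973 intr=0.0000 cont=0.0000 V=0.0000[hold]; j=6 S=221.0814 intr=0.0000 cont=0.0000 V=0.0000[hold]
k=5: j=0 S=118.2174 intr=15.9026 cont=15.6648 V=15.9026[EX]; j=1 S=132.4685 intr=1.6515 cont=5.6207 V=5.6207[hold]; j=2 S=148.4375 intr=0.0000 cont=0.9394 V=0.9394[hold]; j=3 S=166.3316 intr=0.0000 cont=0.0000 V=0.0000[hold]; j=4 S=186.3827 intr=0.0000 cont=0.0000 V=0.0000[hold]; j=5 S=208.8511 intr=0.0000 cont=0.0000 V=0.0000[hold]
k=4: j=0 S=125.1402 intr=8.9798 cont=10.4393 V=10.4393[hold]; j=1 S=140.2258 intr=0.0000 cont=3.1408 V=3.1408[hold]; j=2 S=157.1300 intr=0.0000 cont=0.4426 V=0.4426[hold]; j=3 S=176.0719 intr=0.0000 cont=0.0000 V=0.0000[hold]; j=4 S=197.2973 intr=0.0000 cont=0.0000 V=0.0000[hold]
k=3: j=0 S=132.4685 intr=1.6515 cont=6.5652 V=6.5652[hold]; j=1 S=148.4375 intr=0.0000 cont=1.7119 V=1.7119[hold]; j=2 S=166.3316 intr=0.0000 cont=0.2086 V=0.2086[hold]; j=3 S=186.3827 intr=0.0000 cont=0.0000 V=0.0000[hold]
k=2: j=0 S=140.2258 intr=0.0000 cont=3.9908 V=3.9908[hold]; j=1 S=157.1300 intr=0.0000 cont=0.9159 V=0.9159[hold]; j=2 S=176.0719 intr=0.0000 cont=0.0983 V=0.0983[hold]
k=1: j=0 S=148.4375 intr=0.0000 cont=2.3605 V=2.3605[hold]; j=1 S=166.3316 intr=0.0000 cont=0.4831 V=0.4831[hold]
k=0: j=0 S=157.1300 intr=0.0000 cont=1.3655 V=1.3655[hold]

price = 1.3655
tree:
1.3655
2.3605 0.4831
3.9908 0.9159 0.0983
6.5652 1.7119 0.2086 0.0000
10.4393 3.1408 0.4426 0.0000 0.0000
15.9026 5.6207 0.9394 0.0000 0.0000 0.0000
22.4424 9.7109 1.9936 0.0000 0.0000 0.0000 0.0000
28.6205 15.9026 4.2311 0.0000 0.0000 0.0000 0.0000 0.0000
34.4568 22.4424 8.9798 0.0000 0.0000 0.0000 0.0000 0.0000 0.0000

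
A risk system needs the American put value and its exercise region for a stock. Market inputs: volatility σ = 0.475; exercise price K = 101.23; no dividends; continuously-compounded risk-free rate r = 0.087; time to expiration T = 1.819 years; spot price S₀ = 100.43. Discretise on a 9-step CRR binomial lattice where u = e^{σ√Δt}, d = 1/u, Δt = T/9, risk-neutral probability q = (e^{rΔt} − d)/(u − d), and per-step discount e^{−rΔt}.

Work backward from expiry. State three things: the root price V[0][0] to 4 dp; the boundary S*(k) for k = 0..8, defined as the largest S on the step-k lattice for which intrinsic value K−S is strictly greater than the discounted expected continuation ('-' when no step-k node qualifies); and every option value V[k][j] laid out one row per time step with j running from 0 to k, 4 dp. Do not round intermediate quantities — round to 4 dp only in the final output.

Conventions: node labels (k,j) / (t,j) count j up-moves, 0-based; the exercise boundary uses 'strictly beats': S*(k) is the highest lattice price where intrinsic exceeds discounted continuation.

price = 19.5567
boundary = - - - 52.9224 42.7463 52.9224 65.5211 52.9224 65.5211
tree:
19.5567
27.1833 12.2672
36.7694 18.1152 6.5784
48.3076 26.0021 10.5001 2.7035
58.4837 36.1146 16.3389 4.7567 0.6478
66.7031 48.3076 24.6366 8.2283 1.2878 0.0000
73.3421 58.4837 35.7089 13.9168 2.5600 0.0000 0.0000
78.7045 66.7031 48.3076 22.8143 5.0891 0.0000 0.0000 0.0000
83.0358 73.3421 58.4837 35.7089 10.1167 0.0000 0.0000 0.0000 0.0000
86.5342 78.7045 66.7031 48.3076 20.1111 0.0000 0.0000 0.0000 0.0000 0.0000

params: Δt=0.20211 u=1.23806 d=0.80772 q=0.48804 e^(-rΔt)=0.98257
t_9 payoffs: 86.5342 78.7045 66.7031 48.3076 20.1111 0.0000 0.0000 0.0000 0.0000 0.0000
t_8: node(8,0) S=18.1942 payoff=83.0358 vs cont=81.2713 → 83.0358 [stop]  node(8,1) S=27.8879 payoff=73.3421 vs cont=71.5777 → 73.3421 [stop]  node(8,2) S=42.7463 payoff=58.4837 vs cont=56.7193 → 58.4837 [stop]  node(8,3) S=65.5211 payoff=35.7089 vs cont=33.9445 → 35.7089 [stop]  node(8,4) S=100.4300 payoff=0.8000 vs cont=10.1167 → 10.1167 [wait]  node(8,5) S=153.9381 payoff=0.0000 vs cont=0.0000 → 0.0000 [wait]  node(8,6) S=235.9546 payoff=0.0000 vs cont=0.0000 → 0.0000 [wait]  node(8,7) S=361.6688 payoff=0.0000 vs cont=0.0000 → 0.0000 [wait]  node(8,8) S=554.3622 payoff=0.0000 vs cont=0.0000 → 0.0000 [wait]  ⇒ S*(8)=65.5211
t_7: node(7,0) S=22.5255 payoff=78.7045 vs cont=76.9401 → 78.7045 [stop]  node(7,1) S=34.5269 payoff=66.7031 vs cont=64.9387 → 66.7031 [stop]  node(7,2) S=52.9224 payoff=48.3076 vs cont=46.5431 → 48.3076 [stop]  node(7,3) S=81.1189 payoff=20.1111 vs cont=22.8143 → 22.8143 [wait]  node(7,4) S=124.3382 payoff=0.0000 vs cont=5.0891 → 5.0891 [wait]  node(7,5) S=190.5844 payoff=0.0000 vs cont=0.0000 → 0.0000 [wait]  node(7,6) S=292.1257 payoff=0.0000 vs cont=0.0000 → 0.0000 [wait]  node(7,7) S=447.7672 payoff=0.0000 vs cont=0.0000 → 0.0000 [wait]  ⇒ S*(7)=52.9224
t_6: node(6,0) S=27.8879 payoff=73.3421 vs cont=71.5777 → 73.3421 [stop]  node(6,1) S=42.7463 payoff=58.4837 vs cont=56.7193 → 58.4837 [stop]  node(6,2) S=65.5211 payoff=35.7089 vs cont=35.2408 → 35.7089 [stop]  node(6,3) S=100.4300 payoff=0.8000 vs cont=13.9168 → 13.9168 [wait]  node(6,4) S=153.9381 payoff=0.0000 vs cont=2.5600 → 2.5600 [wait]  node(6,5) S=235.9546 payoff=0.0000 vs cont=0.0000 → 0.0000 [wait]  node(6,6) S=361.6688 payoff=0.0000 vs cont=0.0000 → 0.0000 [wait]  ⇒ S*(6)=65.5211
t_5: node(5,0) S=34.5269 payoff=66.7031 vs cont=64.9387 → 66.7031 [stop]  node(5,1) S=52.9224 payoff=48.3076 vs cont=46.5431 → 48.3076 [stop]  node(5,2) S=81.1189 payoff=20.1111 vs cont=24.6366 → 24.6366 [wait]  node(5,3) S=124.3382 payoff=0.0000 vs cont=8.2283 → 8.2283 [wait]  node(5,4) S=190.5844 payoff=0.0000 vs cont=1.2878 → 1.2878 [wait]  node(5,5) S=292.1257 payoff=0.0000 vs cont=0.0000 → 0.0000 [wait]  ⇒ S*(5)=52.9224
t_4: node(4,0) S=42.7463 payoff=58.4837 vs cont=56.7193 → 58.4837 [stop]  node(4,1) S=65.5211 payoff=35.7089 vs cont=36.1146 → 36.1146 [wait]  node(4,2) S=100.4300 payoff=0.8000 vs cont=16.3389 → 16.3389 [wait]  node(4,3) S=153.9381 payoff=0.0000 vs cont=4.7567 → 4.7567 [wait]  node(4,4) S=235.9546 payoff=0.0000 vs cont=0.6478 → 0.6478 [wait]  ⇒ S*(4)=42.7463
t_3: node(3,0) S=52.9224 payoff=48.3076 vs cont=46.7377 → 48.3076 [stop]  node(3,1) S=81.1189 payoff=20.1111 vs cont=26.0021 → 26.0021 [wait]  node(3,2) S=124.3382 payoff=0.0000 vs cont=10.5001 → 10.5001 [wait]  node(3,3) S=190.5844 payoff=0.0000 vs cont=2.7035 → 2.7035 [wait]  ⇒ S*(3)=52.9224
t_2: node(2,0) S=65.5211 payoff=35.7089 vs cont=36.7694 → 36.7694 [wait]  node(2,1) S=100.4300 payoff=0.8000 vs cont=18.1152 → 18.1152 [wait]  node(2,2) S=153.9381 payoff=0.0000 vs cont=6.5784 → 6.5784 [wait]  ⇒ S*(2)=-
t_1: node(1,0) S=81.1189 payoff=20.1111 vs cont=27.1833 → 27.1833 [wait]  node(1,1) S=124.3382 payoff=0.0000 vs cont=12.2672 → 12.2672 [wait]  ⇒ S*(1)=-
t_0: node(0,0) S=100.4300 payoff=0.8000 vs cont=19.5567 → 19.5567 [wait]  ⇒ S*(0)=-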